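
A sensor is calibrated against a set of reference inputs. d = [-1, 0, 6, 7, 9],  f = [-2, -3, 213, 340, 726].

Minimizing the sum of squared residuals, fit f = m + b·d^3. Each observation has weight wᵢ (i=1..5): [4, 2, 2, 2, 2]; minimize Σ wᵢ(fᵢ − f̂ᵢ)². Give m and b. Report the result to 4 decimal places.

Setting ∂/∂m … = 0 gives: 12·m + 2572·b = 2544;  2572·m + 1391496·b = 1383772.
(Σwᵢ·1 = 12, Σwᵢ·d^3 = 2572, Σwᵢ·d^3·d^3 = 1391496, Σwᵢ·f = 2544, Σwᵢ·d^3·f = 1383772.)
det = 12·1391496 − 2572² = 10082768.
m = (2544·1391496 − 2572·1383772)/10082768 = -3695/1951; b = (12·1383772 − 2572·2544)/10082768 = 1947/1951.

m = -1.8939, b = 0.9979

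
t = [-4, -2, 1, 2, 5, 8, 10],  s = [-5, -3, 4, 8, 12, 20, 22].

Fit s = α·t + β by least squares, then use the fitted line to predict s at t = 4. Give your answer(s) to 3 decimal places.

Entries of MᵀM: Σt·t = 214, Σt = 20, Σ1 = 7.
Right-hand side: Σt·s = 486, Σs = 58.
Δ = 214·7 − 20² = 1098.
α = (486·7 − 20·58)/1098 = 1121/549; β = (214·58 − 20·486)/1098 = 1346/549.
At t = 4: ŝ = (1121/549)·(4) + (1346/549)·(1) = 5830/549.

ŝ = 10.619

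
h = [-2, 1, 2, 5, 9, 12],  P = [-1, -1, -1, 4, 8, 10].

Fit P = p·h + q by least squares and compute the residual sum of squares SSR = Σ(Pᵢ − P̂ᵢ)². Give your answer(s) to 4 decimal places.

SSR = 8.2861

Sums needed: Σh·h = 259, Σh = 27, Σ1 = 6.
Right-hand side: Σh·P = 211, ΣP = 19.
Normal equations: [[259, 27]; [27, 6]]·[p, q]ᵀ = [211, 19]ᵀ.
Eliminating q: 6·(row 1) − 27·(row 2) gives 825·p = 6·211 − 27·19 = 753, so p = 251/275.
Then q = (19 − 27·(251/275))/6 = -776/825.
Residuals: 1457/825, -802/825, -311/165, 311/825, 599/825, -2/165; SSR = 6836/825.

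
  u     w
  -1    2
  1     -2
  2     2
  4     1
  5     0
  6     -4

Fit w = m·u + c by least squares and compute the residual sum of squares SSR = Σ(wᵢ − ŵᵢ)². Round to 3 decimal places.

SSR = 20.373

Entries of XᵀX: Σu·u = 83, Σu = 17, Σ1 = 6.
And Σu·w = -20, Σw = -1.
So XᵀX·[m, c]ᵀ = Xᵀw: [[83, 17]; [17, 6]]·[m, c]ᵀ = [-20, -1]ᵀ.
Eliminating c: 6·(row 1) − 17·(row 2) gives 209·m = 6·(-20) − 17·(-1) = -103, so m = -103/209.
Then c = ((-1) − 17·(-103/209))/6 = 257/209.
Residuals: 58/209, -52/19, 367/209, 364/209, 258/209, -25/11; SSR = 4258/209.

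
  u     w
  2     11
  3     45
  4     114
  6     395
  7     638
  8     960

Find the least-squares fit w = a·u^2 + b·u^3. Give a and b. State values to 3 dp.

With design matrix A, AᵀA = [[8146, 58650]; [58650, 431338]] and Aᵀw = [109195, 804273]ᵀ.
Δ = 8146·431338 − 58650² = 73856848.
a = (109195·431338 − 58650·804273)/73856848 = -17664635/18464212; b = (8146·804273 − 58650·109195)/73856848 = 36830277/18464212.

a = -0.957, b = 1.995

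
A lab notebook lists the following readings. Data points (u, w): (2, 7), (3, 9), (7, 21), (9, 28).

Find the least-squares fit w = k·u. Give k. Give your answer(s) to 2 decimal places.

k = 3.08

The normal system AᵀA·[k]ᵀ = Aᵀw is [[143]]·[k]ᵀ = [440]ᵀ.
Hence k = 440 / 143 ≈ 3.07692.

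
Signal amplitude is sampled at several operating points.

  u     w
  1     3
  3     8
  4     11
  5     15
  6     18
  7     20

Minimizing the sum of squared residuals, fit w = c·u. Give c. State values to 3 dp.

The normal equations are: 136·c = 394.
(Σu·u = 136, Σu·w = 394.)
c = 394/136 = 2.89706.

c = 2.897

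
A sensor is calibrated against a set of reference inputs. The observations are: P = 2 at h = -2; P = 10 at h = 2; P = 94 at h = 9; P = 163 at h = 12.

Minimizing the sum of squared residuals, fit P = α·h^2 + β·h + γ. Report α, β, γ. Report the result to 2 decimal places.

XᵀX·[α, β, γ]ᵀ = XᵀP reads: 27329·α + 2457·β + 233·γ = 31134;  2457·α + 233·β + 21·γ = 2818;  233·α + 21·β + 4·γ = 269.
(Σh^2·h^2 = 27329, Σh^2·h = 2457, Σh^2 = 233, Σh·h = 233, Σh = 21, Σ1 = 4, Σh^2·P = 31134, Σh·P = 2818, ΣP = 269.)
Row-reducing yields α = 1673/1699, β = 2642/1699, γ = 2935/1699.

α = 0.98, β = 1.56, γ = 1.73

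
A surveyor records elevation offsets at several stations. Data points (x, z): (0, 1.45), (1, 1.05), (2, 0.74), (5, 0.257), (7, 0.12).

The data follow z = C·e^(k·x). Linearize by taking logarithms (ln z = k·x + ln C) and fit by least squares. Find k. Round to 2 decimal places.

Linearized form: ln z = k·x + ln C. From the 5 transformed points,
Σx = 15.0000, Σ(x)² = 79.0000, Σln z = -3.3597, Σx·ln z = -22.1887.
Normal system: [[79.0000, 15.0000]; [15.0000, 5]]·[k, ln C]ᵀ = [-22.1887, -3.3597]ᵀ.
Slope k = (n·Σx·ln z − Σx·Σln z)/(n·Σ(x)² − (Σx)²) = (5·-22.1887 − 15.0000·-3.3597)/170.0000 = -0.35616; ln C = (Σln z − k·Σx)/n = 0.39655.

k = -0.36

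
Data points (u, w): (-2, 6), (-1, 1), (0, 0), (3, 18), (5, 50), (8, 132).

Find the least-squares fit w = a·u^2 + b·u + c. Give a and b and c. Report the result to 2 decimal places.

Normal-equation sums: Σu^2·u^2 = 4819, Σu^2·u = 655, Σu^2 = 103, Σu·u = 103, Σu = 13, Σ1 = 6.
And Σu^2·w = 9885, Σu·w = 1347, Σw = 207.
Normal equations: [[4819, 655, 103]; [655, 103, 13]; [103, 13, 6]]·[a, b, c]ᵀ = [9885, 1347, 207]ᵀ.
Row-reducing yields a = 85805/41824, b = 7021/41824, c = -22635/20912.

a = 2.05, b = 0.17, c = -1.08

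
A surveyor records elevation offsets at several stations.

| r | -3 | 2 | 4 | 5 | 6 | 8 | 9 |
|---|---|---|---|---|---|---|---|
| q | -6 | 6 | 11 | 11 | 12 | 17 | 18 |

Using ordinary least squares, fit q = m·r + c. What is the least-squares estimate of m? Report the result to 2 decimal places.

Compute the Gram sums: Σr·r = 235, Σr = 31, Σ1 = 7.
And Σr·q = 499, Σq = 69.
det = 235·7 − 31² = 684.
m = (499·7 − 31·69)/684 = 677/342; c = (235·69 − 31·499)/684 = 373/342.

m = 1.98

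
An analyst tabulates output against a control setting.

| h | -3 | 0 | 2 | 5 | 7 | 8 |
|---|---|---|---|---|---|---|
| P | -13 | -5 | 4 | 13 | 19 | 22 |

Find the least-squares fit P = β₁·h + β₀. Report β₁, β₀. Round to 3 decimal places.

β₁ = 3.240, β₀ = -3.594

Normal-equation sums: Σh·h = 151, Σh = 19, Σ1 = 6.
Moment sums: Σh·P = 421, ΣP = 40.
Normal equations: [[151, 19]; [19, 6]]·[β₁, β₀]ᵀ = [421, 40]ᵀ.
Eliminating β₀: 6·(row 1) − 19·(row 2) gives 545·β₁ = 6·421 − 19·40 = 1766, so β₁ = 1766/545.
Then β₀ = (40 − 19·(1766/545))/6 = -1959/545.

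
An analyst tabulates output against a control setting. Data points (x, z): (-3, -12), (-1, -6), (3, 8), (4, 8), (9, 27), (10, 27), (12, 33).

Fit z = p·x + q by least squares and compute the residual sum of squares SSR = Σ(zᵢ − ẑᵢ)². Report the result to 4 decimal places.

The normal equations are: 360·p + 34·q = 1007;  34·p + 7·q = 85.
Determinant 360·7 − 34² = 1364.
p = (1007·7 − 34·85)/1364 = 4159/1364; q = (360·85 − 34·1007)/1364 = -1819/682.
Residuals: -23/124, -387/1364, 2073/1364, -1043/682, 3035/1364, -281/341, -629/682; SSR = 15337/1364.

SSR = 11.2441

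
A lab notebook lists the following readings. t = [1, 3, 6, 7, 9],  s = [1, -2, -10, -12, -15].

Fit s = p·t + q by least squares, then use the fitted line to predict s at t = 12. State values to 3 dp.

Normal-equation sums: Σt·t = 176, Σt = 26, Σ1 = 5.
And Σt·s = -284, Σs = -38.
Normal equations: [[176, 26]; [26, 5]]·[p, q]ᵀ = [-284, -38]ᵀ.
Eliminating q: 5·(row 1) − 26·(row 2) gives 204·p = 5·(-284) − 26·(-38) = -432, so p = -36/17.
Then q = ((-38) − 26·(-36/17))/5 = 58/17.
At t = 12: ŝ = (-36/17)·(12) + (58/17)·(1) = -22.

ŝ = -22.000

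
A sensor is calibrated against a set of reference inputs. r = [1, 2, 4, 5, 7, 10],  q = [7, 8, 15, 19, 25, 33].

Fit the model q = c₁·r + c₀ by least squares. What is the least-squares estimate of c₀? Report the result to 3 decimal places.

c₀ = 3.216

From the data, Σr·r = 195, Σr = 29, Σ1 = 6.
And Σr·q = 683, Σq = 107.
So MᵀM·[c₁, c₀]ᵀ = Mᵀq: [[195, 29]; [29, 6]]·[c₁, c₀]ᵀ = [683, 107]ᵀ.
Δ = 195·6 − 29² = 329.
c₁ = (683·6 − 29·107)/329 = 995/329; c₀ = (195·107 − 29·683)/329 = 1058/329.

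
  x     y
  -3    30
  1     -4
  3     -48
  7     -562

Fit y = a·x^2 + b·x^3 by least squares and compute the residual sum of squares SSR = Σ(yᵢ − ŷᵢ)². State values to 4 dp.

Entries of MᵀM: Σx^2·x^2 = 2564, Σx^2·x^3 = 16808, Σx^3·x^3 = 119108.
Right-hand side: Σx^2·y = -27704, Σx^3·y = -194876.
So MᵀM·[a, b]ᵀ = Mᵀy: [[2564, 16808]; [16808, 119108]]·[a, b]ᵀ = [-27704, -194876]ᵀ.
Eliminating b: 119108·(row 1) − 16808·(row 2) gives 22884048·a = 119108·(-27704) − 16808·(-194876) = -24292224, so a = -15336/14447.
Then b = ((-194876) − 16808·(-15336/14447))/119108 = -21473/14447.
Residuals: -8337/14447, -20979/14447, 24339/14447, -2511/14447; SSR = 76716/14447.

SSR = 5.3102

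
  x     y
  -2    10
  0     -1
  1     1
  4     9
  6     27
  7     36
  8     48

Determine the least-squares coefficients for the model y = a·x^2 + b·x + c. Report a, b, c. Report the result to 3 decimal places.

a = 0.984, b = -1.907, c = 1.206

Forming MᵀM = [[8066, 1128, 170]; [1128, 170, 24]; [170, 24, 7]] and Mᵀy = [5993, 815, 130]ᵀ gives MᵀM·[a, b, c]ᵀ = Mᵀy.
Solving the 3×3 system (Gaussian elimination) gives a = 166011/168658, b = -321689/168658, c = 101729/84329.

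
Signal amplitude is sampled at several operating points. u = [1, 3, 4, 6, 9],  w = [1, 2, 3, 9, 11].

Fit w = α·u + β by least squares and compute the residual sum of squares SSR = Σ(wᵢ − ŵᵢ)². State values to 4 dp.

SSR = 6.9892

Forming AᵀA = [[143, 23]; [23, 5]] and Aᵀw = [172, 26]ᵀ gives AᵀA·[α, β]ᵀ = Aᵀw.
Eliminating β: 5·(row 1) − 23·(row 2) gives 186·α = 5·172 − 23·26 = 262, so α = 131/93.
Then β = (26 − 23·(131/93))/5 = -119/93.
Residuals: 27/31, -88/93, -42/31, 170/93, -37/93; SSR = 650/93.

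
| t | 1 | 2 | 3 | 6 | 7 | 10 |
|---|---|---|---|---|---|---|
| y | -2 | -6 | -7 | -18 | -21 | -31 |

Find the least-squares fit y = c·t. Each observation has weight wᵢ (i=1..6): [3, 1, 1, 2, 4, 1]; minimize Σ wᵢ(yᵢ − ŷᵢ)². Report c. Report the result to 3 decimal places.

c = -3.003

Setting ∂/∂c … = 0 gives: 384·c = -1153.
(Σwᵢ·t·t = 384, Σwᵢ·t·y = -1153.)
Hence c = -1153 / 384 ≈ -3.0026.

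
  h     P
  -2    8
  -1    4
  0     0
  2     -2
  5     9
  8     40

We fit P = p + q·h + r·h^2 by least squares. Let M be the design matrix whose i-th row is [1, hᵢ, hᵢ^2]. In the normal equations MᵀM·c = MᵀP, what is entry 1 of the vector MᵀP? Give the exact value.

59

Entry 1 ↔ basis 1, so (MᵀP)_{1} = Σᵢ Pᵢ = (1)·(8) + (1)·(4) + (1)·(0) + (1)·(-2) + (1)·(9) + (1)·(40) = 59.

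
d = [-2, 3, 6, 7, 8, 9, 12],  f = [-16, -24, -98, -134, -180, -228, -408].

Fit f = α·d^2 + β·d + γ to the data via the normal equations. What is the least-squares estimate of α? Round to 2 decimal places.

The normal system AᵀA·[α, β, γ]ᵀ = Aᵀf is [[35187, 3547, 387]; [3547, 387, 43]; [387, 43, 7]]·[α, β, γ]ᵀ = [-99114, -9954, -1088]ᵀ.
Inverting the 3×3 Gram matrix, [α, β, γ]ᵀ = [-210277/71344, 102789/71344, -11875/8918]ᵀ.

α = -2.95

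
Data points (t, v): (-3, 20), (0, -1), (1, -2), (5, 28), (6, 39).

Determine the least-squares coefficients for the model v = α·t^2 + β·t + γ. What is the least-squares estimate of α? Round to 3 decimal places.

MᵀM·[α, β, γ]ᵀ = Mᵀv reads: 2003·α + 315·β + 71·γ = 2282;  315·α + 71·β + 9·γ = 312;  71·α + 9·β + 5·γ = 84.
(Σt^2·t^2 = 2003, Σt^2·t = 315, Σt^2 = 71, Σt·t = 71, Σt = 9, Σ1 = 5, Σt^2·v = 2282, Σt·v = 312, Σv = 84.)
Inverting the 3×3 Gram matrix, [α, β, γ]ᵀ = [36983/24339, -18306/8113, -17411/24339]ᵀ.

α = 1.519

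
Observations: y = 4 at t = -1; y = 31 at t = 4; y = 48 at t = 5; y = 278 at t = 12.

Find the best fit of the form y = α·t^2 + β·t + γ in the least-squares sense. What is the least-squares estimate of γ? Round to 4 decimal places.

The normal equations are: 21618·α + 1916·β + 186·γ = 41732;  1916·α + 186·β + 20·γ = 3696;  186·α + 20·β + 4·γ = 361.
(Σt^2·t^2 = 21618, Σt^2·t = 1916, Σt^2 = 186, Σt·t = 186, Σt = 20, Σ1 = 4, Σt^2·y = 41732, Σt·y = 3696, Σy = 361.)
Row-reducing yields α = 280787/143138, β = -35942/71569, γ = 221029/143138.

γ = 1.5442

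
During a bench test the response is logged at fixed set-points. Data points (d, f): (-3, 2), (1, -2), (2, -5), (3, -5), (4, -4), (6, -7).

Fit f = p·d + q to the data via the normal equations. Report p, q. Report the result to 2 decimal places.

Forming AᵀA = [[75, 13]; [13, 6]] and Aᵀf = [-91, -21]ᵀ gives AᵀA·[p, q]ᵀ = Aᵀf.
Eliminating q: 6·(row 1) − 13·(row 2) gives 281·p = 6·(-91) − 13·(-21) = -273, so p = -273/281.
Then q = ((-21) − 13·(-273/281))/6 = -392/281.

p = -0.97, q = -1.40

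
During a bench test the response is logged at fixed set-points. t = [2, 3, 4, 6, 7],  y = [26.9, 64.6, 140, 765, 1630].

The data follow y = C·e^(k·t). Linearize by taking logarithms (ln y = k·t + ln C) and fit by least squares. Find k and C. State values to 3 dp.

Linearized form: ln y = k·t + ln C. From the 5 transformed points,
Σt = 22.0000, Σ(t)² = 114.0000, Σln y = 26.4382, Σt·ln y = 130.4691.
Equations: 114.0000·k + 22.0000·ln C = 130.4691;  22.0000·k + 5·ln C = 26.4382.
Solving (det = 86.0000): k = 0.82215, ln C = 1.67017, so C = exp(1.67017) = 5.31307.

k = 0.822, C = 5.313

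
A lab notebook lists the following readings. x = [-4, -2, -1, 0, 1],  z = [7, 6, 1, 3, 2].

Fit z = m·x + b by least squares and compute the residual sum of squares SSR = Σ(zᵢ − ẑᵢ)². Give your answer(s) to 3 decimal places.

SSR = 9.068

MᵀM·[m, b]ᵀ = Mᵀz reads: 22·m + (-6)·b = -39;  (-6)·m + 5·b = 19.
Δ = 22·5 − (-6)² = 74.
m = ((-39)·5 − (-6)·19)/74 = -81/74; b = (22·19 − (-6)·(-39))/74 = 92/37.
Residuals: 5/37, 49/37, -191/74, 19/37, 45/74; SSR = 671/74.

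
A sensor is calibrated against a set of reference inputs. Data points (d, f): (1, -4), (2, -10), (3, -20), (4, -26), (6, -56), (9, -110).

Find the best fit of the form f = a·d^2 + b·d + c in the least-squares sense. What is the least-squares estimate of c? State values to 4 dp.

The normal system AᵀA·[a, b, c]ᵀ = Aᵀf is [[8211, 1045, 147]; [1045, 147, 25]; [147, 25, 6]]·[a, b, c]ᵀ = [-11566, -1514, -226]ᵀ.
Inverting the 3×3 Gram matrix, [a, b, c]ᵀ = [-2677/2596, -7657/2596, -73/649]ᵀ.

c = -0.1125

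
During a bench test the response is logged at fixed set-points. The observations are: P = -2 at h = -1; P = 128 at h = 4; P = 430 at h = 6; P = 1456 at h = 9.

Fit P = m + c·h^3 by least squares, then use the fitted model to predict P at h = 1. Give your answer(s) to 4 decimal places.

P̂ = 1.6746

Forming AᵀA = [[4, 1008]; [1008, 582194]] and AᵀP = [2012, 1162498]ᵀ gives AᵀA·[m, c]ᵀ = AᵀP.
Eliminating c: 582194·(row 1) − 1008·(row 2) gives 1312712·m = 582194·2012 − 1008·1162498 = -423656, so m = -52957/164089.
Then c = (1162498 − 1008·(-52957/164089))/582194 = 327737/164089.
At h = 1: P̂ = (-52957/164089)·(1) + (327737/164089)·(1) = 274780/164089.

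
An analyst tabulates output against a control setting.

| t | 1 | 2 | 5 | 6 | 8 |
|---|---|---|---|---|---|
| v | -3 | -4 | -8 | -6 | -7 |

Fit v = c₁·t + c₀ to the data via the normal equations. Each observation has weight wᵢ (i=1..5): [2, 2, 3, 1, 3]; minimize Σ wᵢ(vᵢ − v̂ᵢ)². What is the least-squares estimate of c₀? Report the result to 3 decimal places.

The normal system MᵀWM·[c₁, c₀]ᵀ = MᵀWv is [[313, 51]; [51, 11]]·[c₁, c₀]ᵀ = [-346, -65]ᵀ.
Eliminating c₀: 11·(row 1) − 51·(row 2) gives 842·c₁ = 11·(-346) − 51·(-65) = -491, so c₁ = -491/842.
Then c₀ = ((-65) − 51·(-491/842))/11 = -2699/842.

c₀ = -3.205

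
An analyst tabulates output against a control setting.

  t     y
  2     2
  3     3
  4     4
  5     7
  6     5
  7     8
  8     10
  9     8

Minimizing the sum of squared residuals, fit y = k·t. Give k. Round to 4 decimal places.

Entries of MᵀM: Σt·t = 284.
For Mᵀy: Σt·y = 302.
So MᵀM·[k]ᵀ = Mᵀy: [[284]]·[k]ᵀ = [302]ᵀ.
Hence k = 302 / 284 ≈ 1.06338.

k = 1.0634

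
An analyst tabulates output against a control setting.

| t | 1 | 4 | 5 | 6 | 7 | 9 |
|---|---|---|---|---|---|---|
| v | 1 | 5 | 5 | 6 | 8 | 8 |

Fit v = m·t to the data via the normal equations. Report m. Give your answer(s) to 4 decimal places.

MᵀM·[m]ᵀ = Mᵀv reads: 208·m = 210.
(Σt·t = 208, Σt·v = 210.)
Hence m = 210 / 208 ≈ 1.00962.

m = 1.0096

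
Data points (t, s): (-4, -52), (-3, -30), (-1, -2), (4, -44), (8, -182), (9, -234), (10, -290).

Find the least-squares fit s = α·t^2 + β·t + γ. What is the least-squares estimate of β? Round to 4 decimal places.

β = 1.1308

Setting ∂/∂α … = 0 gives: 21251·α + 2213·β + 287·γ = -61410;  2213·α + 287·β + 23·γ = -6338;  287·α + 23·β + 7·γ = -834.
(Σt^2·t^2 = 21251, Σt^2·t = 2213, Σt^2 = 287, Σt·t = 287, Σt = 23, Σ1 = 7, Σt^2·s = -61410, Σt·s = -6338, Σs = -834.)
Row-reducing yields α = -414800/137301, β = 776296/686505, γ = 230382/228835.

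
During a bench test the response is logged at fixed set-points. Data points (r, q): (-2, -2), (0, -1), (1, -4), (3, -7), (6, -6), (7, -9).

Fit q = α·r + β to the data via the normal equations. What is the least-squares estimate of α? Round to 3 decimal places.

α = -0.772

Forming MᵀM = [[99, 15]; [15, 6]] and Mᵀq = [-120, -29]ᵀ gives MᵀM·[α, β]ᵀ = Mᵀq.
det = 99·6 − 15² = 369.
α = ((-120)·6 − 15·(-29))/369 = -95/123; β = (99·(-29) − 15·(-120))/369 = -119/41.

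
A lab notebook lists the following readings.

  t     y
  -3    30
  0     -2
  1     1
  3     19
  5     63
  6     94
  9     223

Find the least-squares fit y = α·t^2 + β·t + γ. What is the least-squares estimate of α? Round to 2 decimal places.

With design matrix M, MᵀM = [[8645, 1071, 161]; [1071, 161, 21]; [161, 21, 7]] and Mᵀy = [23464, 2854, 428]ᵀ.
Solving the 3×3 system (Gaussian elimination) gives α = 300/101, β = -8915/4949, γ = -8759/4949.

α = 2.97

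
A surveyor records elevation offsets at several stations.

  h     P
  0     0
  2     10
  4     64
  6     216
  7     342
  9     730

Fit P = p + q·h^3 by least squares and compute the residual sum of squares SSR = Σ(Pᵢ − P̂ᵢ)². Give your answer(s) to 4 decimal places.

SSR = 5.3266

Entries of AᵀA: Σ1 = 6, Σh^3 = 1360, Σh^3·h^3 = 699906.
For AᵀP: ΣP = 1362, Σh^3·P = 700308.
det = 6·699906 − 1360² = 2349836.
p = (1362·699906 − 1360·700308)/2349836 = 213273/587459; q = (6·700308 − 1360·1362)/2349836 = 587382/587459.
Residuals: -213273/587459, 962261/587459, -208345/587459, -196641/587459, -774321/587459, 430319/587459; SSR = 3129162/587459.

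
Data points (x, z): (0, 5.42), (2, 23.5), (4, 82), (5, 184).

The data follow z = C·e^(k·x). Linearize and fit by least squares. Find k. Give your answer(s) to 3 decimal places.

Let Y = ln z. Fitting Y = k·x + ln C by least squares:
Σx = 11.0000, Σ(x)² = 45.0000, Σln z = 14.4688, Σx·ln z = 50.0156.
Equations: 45.0000·k + 11.0000·ln C = 50.0156;  11.0000·k + 4·ln C = 14.4688.
Δ = 45.0000·4 − (11.0000)² = 59.0000; k = (50.0156·4 − 11.0000·14.4688)/59.0000 = 0.69332, ln C = (45.0000·14.4688 − 11.0000·50.0156)/59.0000 = 1.71055.

k = 0.693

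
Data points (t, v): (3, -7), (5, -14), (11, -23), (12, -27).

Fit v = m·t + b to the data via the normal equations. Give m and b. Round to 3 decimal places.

Entries of AᵀA: Σt·t = 299, Σt = 31, Σ1 = 4.
For Aᵀv: Σt·v = -668, Σv = -71.
AᵀA·[m, b]ᵀ = Aᵀv becomes [[299, 31]; [31, 4]]·[m, b]ᵀ = [-668, -71]ᵀ.
Determinant 299·4 − 31² = 235.
m = ((-668)·4 − 31·(-71))/235 = -471/235; b = (299·(-71) − 31·(-668))/235 = -521/235.

m = -2.004, b = -2.217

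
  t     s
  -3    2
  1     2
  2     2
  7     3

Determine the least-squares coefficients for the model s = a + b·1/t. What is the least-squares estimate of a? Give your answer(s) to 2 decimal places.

From the data, Σ1 = 4, Σ1/t = 55/42, Σ1/t·1/t = 2437/1764.
Moment sums: Σs = 9, Σ1/t·s = 58/21.
Eliminating b: (2437/1764)·(row 1) − (55/42)·(row 2) gives (747/196)·a = (2437/1764)·9 − (55/42)·(58/21) = 15553/1764, so a = 15553/6723.
Then b = ((58/21) − (55/42)·(15553/6723))/(2437/1764) = -434/2241.

a = 2.31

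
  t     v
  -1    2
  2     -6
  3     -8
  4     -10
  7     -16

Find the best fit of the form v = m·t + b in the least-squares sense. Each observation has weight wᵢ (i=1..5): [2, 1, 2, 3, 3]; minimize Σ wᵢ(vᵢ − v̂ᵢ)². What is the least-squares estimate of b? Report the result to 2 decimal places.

b = -0.84

From the data, Σwᵢ·t·t = 219, Σwᵢ·t = 39, Σwᵢ·1 = 11.
Moment sums: Σwᵢ·t·v = -520, Σwᵢ·v = -96.
Normal equations: [[219, 39]; [39, 11]]·[m, b]ᵀ = [-520, -96]ᵀ.
det = 219·11 − 39² = 888.
m = ((-520)·11 − 39·(-96))/888 = -247/111; b = (219·(-96) − 39·(-520))/888 = -31/37.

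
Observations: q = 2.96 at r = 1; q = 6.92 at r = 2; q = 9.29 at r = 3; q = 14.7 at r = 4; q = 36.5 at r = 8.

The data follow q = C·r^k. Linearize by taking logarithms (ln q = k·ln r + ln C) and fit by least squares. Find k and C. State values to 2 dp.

Taking logs, ln q = k·ln r + ln C, so regress ln q on ln r.
Σln r = 5.2575, Σ(ln r)² = 7.9333, Σln q = 11.5337, Σln r·ln q = 14.9961.
Normal system: [[7.9333, 5.2575]; [5.2575, 5]]·[k, ln C]ᵀ = [14.9961, 11.5337]ᵀ.
Solving (det = 12.0252): k = 1.19268, ln C = 1.05264, so C = exp(1.05264) = 2.86520.

k = 1.19, C = 2.87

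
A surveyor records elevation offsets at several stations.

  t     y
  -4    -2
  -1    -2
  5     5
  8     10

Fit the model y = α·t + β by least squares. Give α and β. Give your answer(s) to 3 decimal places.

Normal-equation sums: Σt·t = 106, Σt = 8, Σ1 = 4.
Moment sums: Σt·y = 115, Σy = 11.
So AᵀA·[α, β]ᵀ = Aᵀy: [[106, 8]; [8, 4]]·[α, β]ᵀ = [115, 11]ᵀ.
Eliminating β: 4·(row 1) − 8·(row 2) gives 360·α = 4·115 − 8·11 = 372, so α = 31/30.
Then β = (11 − 8·(31/30))/4 = 41/60.

α = 1.033, β = 0.683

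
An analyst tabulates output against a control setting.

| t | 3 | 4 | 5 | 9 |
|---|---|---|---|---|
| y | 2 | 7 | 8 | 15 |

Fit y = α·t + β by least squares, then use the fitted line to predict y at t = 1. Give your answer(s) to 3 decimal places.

ŷ = -0.398

The normal system AᵀA·[α, β]ᵀ = Aᵀy is [[131, 21]; [21, 4]]·[α, β]ᵀ = [209, 32]ᵀ.
Δ = 131·4 − 21² = 83.
α = (209·4 − 21·32)/83 = 164/83; β = (131·32 − 21·209)/83 = -197/83.
At t = 1: ŷ = (164/83)·(1) + (-197/83)·(1) = -33/83.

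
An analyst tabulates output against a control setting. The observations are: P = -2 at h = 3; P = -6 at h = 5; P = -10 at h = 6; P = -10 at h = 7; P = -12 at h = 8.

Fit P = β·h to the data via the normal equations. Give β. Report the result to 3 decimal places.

Setting ∂/∂β … = 0 gives: 183·β = -262.
β = (-262)/183 = -1.43169.

β = -1.432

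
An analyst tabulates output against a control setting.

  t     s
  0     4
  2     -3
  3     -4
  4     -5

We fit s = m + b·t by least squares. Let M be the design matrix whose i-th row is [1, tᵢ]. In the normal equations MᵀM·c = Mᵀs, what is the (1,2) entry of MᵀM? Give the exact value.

9

Row 1 ↔ basis 1, column 2 ↔ basis t, so (MᵀM)_{1,2} = Σᵢ t = (1)·(0) + (1)·(2) + (1)·(3) + (1)·(4) = 9.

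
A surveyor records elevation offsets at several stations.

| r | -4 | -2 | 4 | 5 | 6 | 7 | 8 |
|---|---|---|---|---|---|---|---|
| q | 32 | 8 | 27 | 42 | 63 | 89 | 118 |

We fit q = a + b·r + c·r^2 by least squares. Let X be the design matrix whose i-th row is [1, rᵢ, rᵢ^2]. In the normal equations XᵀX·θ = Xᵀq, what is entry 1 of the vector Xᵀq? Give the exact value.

379

Entry 1 ↔ basis 1, so (Xᵀq)_{1} = Σᵢ qᵢ = (1)·(32) + (1)·(8) + (1)·(27) + (1)·(42) + (1)·(63) + (1)·(89) + (1)·(118) = 379.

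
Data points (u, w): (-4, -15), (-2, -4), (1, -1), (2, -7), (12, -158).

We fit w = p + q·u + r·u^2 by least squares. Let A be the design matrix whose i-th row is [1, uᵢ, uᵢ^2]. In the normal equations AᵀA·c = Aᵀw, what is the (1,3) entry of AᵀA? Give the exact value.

169

Row 1 ↔ basis 1, column 3 ↔ basis u^2, so (AᵀA)_{1,3} = Σᵢ u^2 = (1)·(16) + (1)·(4) + (1)·(1) + (1)·(4) + (1)·(144) = 169.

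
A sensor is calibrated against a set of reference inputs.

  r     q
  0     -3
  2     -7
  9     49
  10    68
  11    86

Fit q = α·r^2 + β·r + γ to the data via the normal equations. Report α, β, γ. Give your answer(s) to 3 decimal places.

MᵀM·[α, β, γ]ᵀ = Mᵀq reads: 31218·α + 3068·β + 306·γ = 21147;  3068·α + 306·β + 32·γ = 2053;  306·α + 32·β + 5·γ = 193.
Row-reducing yields α = 93279/82142, β = -358959/82142, γ = -120328/41071.

α = 1.136, β = -4.370, γ = -2.930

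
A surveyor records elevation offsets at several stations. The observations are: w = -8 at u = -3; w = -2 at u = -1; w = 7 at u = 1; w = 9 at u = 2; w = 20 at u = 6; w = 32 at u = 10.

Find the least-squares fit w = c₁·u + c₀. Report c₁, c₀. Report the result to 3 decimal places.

Forming AᵀA = [[151, 15]; [15, 6]] and Aᵀw = [491, 58]ᵀ gives AᵀA·[c₁, c₀]ᵀ = Aᵀw.
Determinant 151·6 − 15² = 681.
c₁ = (491·6 − 15·58)/681 = 692/227; c₀ = (151·58 − 15·491)/681 = 1393/681.

c₁ = 3.048, c₀ = 2.046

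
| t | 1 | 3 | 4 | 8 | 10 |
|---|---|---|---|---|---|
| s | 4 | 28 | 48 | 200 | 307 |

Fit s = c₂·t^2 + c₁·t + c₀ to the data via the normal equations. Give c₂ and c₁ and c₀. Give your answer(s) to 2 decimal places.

c₂ = 3.06, c₁ = 0.19, c₀ = 0.00

From the data, Σt^2·t^2 = 14434, Σt^2·t = 1604, Σt^2 = 190, Σt·t = 190, Σt = 26, Σ1 = 5.
And Σt^2·s = 44524, Σt·s = 4950, Σs = 587.
Normal equations: [[14434, 1604, 190]; [1604, 190, 26]; [190, 26, 5]]·[c₂, c₁, c₀]ᵀ = [44524, 4950, 587]ᵀ.
Solving the 3×3 system (Gaussian elimination) gives c₂ = 60781/19839, c₁ = 3748/19839, c₀ = -23/6613.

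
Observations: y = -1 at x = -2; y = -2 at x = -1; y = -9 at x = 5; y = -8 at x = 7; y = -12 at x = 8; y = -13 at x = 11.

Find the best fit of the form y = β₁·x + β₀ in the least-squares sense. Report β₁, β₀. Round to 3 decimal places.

β₁ = -0.945, β₀ = -3.090

Sums needed: Σx·x = 264, Σx = 28, Σ1 = 6.
For Mᵀy: Σx·y = -336, Σy = -45.
Eliminating β₀: 6·(row 1) − 28·(row 2) gives 800·β₁ = 6·(-336) − 28·(-45) = -756, so β₁ = -189/200.
Then β₀ = ((-45) − 28·(-189/200))/6 = -309/100.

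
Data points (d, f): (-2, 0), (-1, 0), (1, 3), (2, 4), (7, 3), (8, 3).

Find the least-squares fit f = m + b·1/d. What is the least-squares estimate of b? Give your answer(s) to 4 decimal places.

From the data, Σ1 = 6, Σ1/d = 15/56, Σ1/d·1/d = 7953/3136.
For Mᵀf: Σf = 13, Σ1/d·f = 325/56.
det = 6·(7953/3136) − (15/56)² = 47493/3136.
m = (13·(7953/3136) − (15/56)·(325/56))/(47493/3136) = 10946/5277; b = (6·(325/56) − (15/56)·13)/(47493/3136) = 3640/1759.

b = 2.0694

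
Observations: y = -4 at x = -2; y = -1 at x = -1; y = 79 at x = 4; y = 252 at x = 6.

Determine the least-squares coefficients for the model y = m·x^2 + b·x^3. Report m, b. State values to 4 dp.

From the data, Σx^2·x^2 = 1569, Σx^2·x^3 = 8767, Σx^3·x^3 = 50817.
For Aᵀy: Σx^2·y = 10319, Σx^3·y = 59521.
AᵀA·[m, b]ᵀ = Aᵀy becomes [[1569, 8767]; [8767, 50817]]·[m, b]ᵀ = [10319, 59521]ᵀ.
det = 1569·50817 − 8767² = 2871584.
m = (10319·50817 − 8767·59521)/2871584 = 160001/179474; b = (1569·59521 − 8767·10319)/2871584 = 182611/179474.

m = 0.8915, b = 1.0175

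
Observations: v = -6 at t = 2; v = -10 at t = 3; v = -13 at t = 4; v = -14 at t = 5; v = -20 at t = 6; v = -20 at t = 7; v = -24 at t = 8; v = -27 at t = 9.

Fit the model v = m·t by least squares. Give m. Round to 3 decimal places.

m = -3.025

With design matrix A, AᵀA = [[284]] and Aᵀv = [-859]ᵀ.
m = (-859)/284 = -3.02465.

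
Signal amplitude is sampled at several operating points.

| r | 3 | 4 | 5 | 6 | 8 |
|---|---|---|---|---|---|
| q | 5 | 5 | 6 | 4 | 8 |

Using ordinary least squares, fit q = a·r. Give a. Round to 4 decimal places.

a = 1.0200

The normal system MᵀM·[a]ᵀ = Mᵀq is [[150]]·[a]ᵀ = [153]ᵀ.
a = 153/150 = 1.02.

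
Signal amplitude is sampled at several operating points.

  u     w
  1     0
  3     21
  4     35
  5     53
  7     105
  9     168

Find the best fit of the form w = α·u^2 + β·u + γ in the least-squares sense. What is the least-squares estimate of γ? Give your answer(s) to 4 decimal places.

γ = -3.9714

Compute the Gram sums: Σu^2·u^2 = 9925, Σu^2·u = 1289, Σu^2 = 181, Σu·u = 181, Σu = 29, Σ1 = 6.
Right-hand side: Σu^2·w = 20827, Σu·w = 2715, Σw = 382.
Normal equations: [[9925, 1289, 181]; [1289, 181, 29]; [181, 29, 6]]·[α, β, γ]ᵀ = [20827, 2715, 382]ᵀ.
Solving the 3×3 system (Gaussian elimination) gives α = 431/231, β = 2713/1155, γ = -139/35.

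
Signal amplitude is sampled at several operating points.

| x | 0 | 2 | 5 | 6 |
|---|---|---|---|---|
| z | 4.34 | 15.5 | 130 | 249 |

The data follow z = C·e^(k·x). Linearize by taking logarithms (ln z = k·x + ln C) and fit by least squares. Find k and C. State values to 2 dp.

Let Y = ln z. Fitting Y = k·x + ln C by least squares:
Σx = 13.0000, Σ(x)² = 65.0000, Σln z = 14.5937, Σx·ln z = 62.9241.
Equations: 65.0000·k + 13.0000·ln C = 62.9241;  13.0000·k + 4·ln C = 14.5937.
Slope k = (n·Σx·ln z − Σx·Σln z)/(n·Σ(x)² − (Σx)²) = (4·62.9241 − 13.0000·14.5937)/91.0000 = 0.68108; ln C = (Σln z − k·Σx)/n = 1.43492, so C = exp(1.43492) = 4.19931.

k = 0.68, C = 4.20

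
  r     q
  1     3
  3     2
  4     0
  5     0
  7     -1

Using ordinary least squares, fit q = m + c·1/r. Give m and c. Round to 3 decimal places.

m = -0.753, c = 4.030

MᵀM·[m, c]ᵀ = Mᵀq reads: 5·m + (809/420)·c = 4;  (809/420)·m + (217681/176400)·c = 74/21.
det = 5·(217681/176400) − (809/420)² = 108481/44100.
m = (4·(217681/176400) − (809/420)·(74/21))/(108481/44100) = -81649/108481; c = (5·(74/21) − (809/420)·4)/(108481/44100) = 437220/108481.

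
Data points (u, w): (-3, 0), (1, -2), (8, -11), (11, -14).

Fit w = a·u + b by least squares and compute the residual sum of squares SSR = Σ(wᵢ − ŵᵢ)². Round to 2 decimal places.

SSR = 2.66

Entries of MᵀM: Σu·u = 195, Σu = 17, Σ1 = 4.
For Mᵀw: Σu·w = -244, Σw = -27.
So MᵀM·[a, b]ᵀ = Mᵀw: [[195, 17]; [17, 4]]·[a, b]ᵀ = [-244, -27]ᵀ.
Determinant 195·4 − 17² = 491.
a = ((-244)·4 − 17·(-27))/491 = -517/491; b = (195·(-27) − 17·(-244))/491 = -1117/491.
Residuals: -434/491, 652/491, -148/491, -70/491; SSR = 1304/491.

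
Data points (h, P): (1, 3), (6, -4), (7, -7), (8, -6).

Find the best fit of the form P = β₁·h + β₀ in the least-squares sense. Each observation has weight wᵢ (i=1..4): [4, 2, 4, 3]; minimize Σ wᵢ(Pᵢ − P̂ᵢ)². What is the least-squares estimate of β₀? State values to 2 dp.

β₀ = 4.32

Sums needed: Σwᵢ·h·h = 464, Σwᵢ·h = 68, Σwᵢ·1 = 13.
Right-hand side: Σwᵢ·h·P = -376, Σwᵢ·P = -42.
XᵀWX·[β₁, β₀]ᵀ = XᵀWP becomes [[464, 68]; [68, 13]]·[β₁, β₀]ᵀ = [-376, -42]ᵀ.
Δ = 464·13 − 68² = 1408.
β₁ = ((-376)·13 − 68·(-42))/1408 = -127/88; β₀ = (464·(-42) − 68·(-376))/1408 = 95/22.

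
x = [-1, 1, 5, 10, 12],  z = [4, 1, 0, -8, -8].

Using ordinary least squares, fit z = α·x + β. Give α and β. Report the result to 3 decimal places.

α = -0.955, β = 2.958

The normal system AᵀA·[α, β]ᵀ = Aᵀz is [[271, 27]; [27, 5]]·[α, β]ᵀ = [-179, -11]ᵀ.
Eliminating β: 5·(row 1) − 27·(row 2) gives 626·α = 5·(-179) − 27·(-11) = -598, so α = -299/313.
Then β = ((-11) − 27·(-299/313))/5 = 926/313.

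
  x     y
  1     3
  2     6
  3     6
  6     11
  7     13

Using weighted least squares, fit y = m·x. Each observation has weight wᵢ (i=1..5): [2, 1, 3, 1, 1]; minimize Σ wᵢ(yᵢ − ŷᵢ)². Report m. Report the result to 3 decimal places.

Setting ∂/∂m … = 0 gives: 118·m = 229.
(Σwᵢ·x·x = 118, Σwᵢ·x·y = 229.)
m = 229/118 = 1.94068.

m = 1.941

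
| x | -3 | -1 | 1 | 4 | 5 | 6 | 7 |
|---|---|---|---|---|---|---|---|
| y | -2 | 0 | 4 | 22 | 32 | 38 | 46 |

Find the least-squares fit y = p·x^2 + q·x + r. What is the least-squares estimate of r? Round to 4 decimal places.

The normal system AᵀA·[p, q, r]ᵀ = Aᵀy is [[4661, 721, 137]; [721, 137, 19]; [137, 19, 7]]·[p, q, r]ᵀ = [4760, 808, 140]ᵀ.
Row-reducing yields p = 1038/2119, q = 6374/2119, r = 4764/2119.

r = 2.2482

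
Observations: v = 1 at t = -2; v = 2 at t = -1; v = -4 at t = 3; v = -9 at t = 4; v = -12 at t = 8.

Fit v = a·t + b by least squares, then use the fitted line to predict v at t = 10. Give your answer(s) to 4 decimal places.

v̂ = -15.4969

The normal system XᵀX·[a, b]ᵀ = Xᵀv is [[94, 12]; [12, 5]]·[a, b]ᵀ = [-148, -22]ᵀ.
Determinant 94·5 − 12² = 326.
a = ((-148)·5 − 12·(-22))/326 = -238/163; b = (94·(-22) − 12·(-148))/326 = -146/163.
At t = 10: v̂ = (-238/163)·(10) + (-146/163)·(1) = -2526/163.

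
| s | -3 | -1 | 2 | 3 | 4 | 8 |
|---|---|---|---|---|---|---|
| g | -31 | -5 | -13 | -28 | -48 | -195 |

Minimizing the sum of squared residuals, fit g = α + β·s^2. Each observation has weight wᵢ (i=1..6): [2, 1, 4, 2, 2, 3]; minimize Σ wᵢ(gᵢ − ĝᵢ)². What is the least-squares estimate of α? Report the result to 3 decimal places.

α = -1.300

The normal equations are: 14·α + 277·β = -856;  277·α + 13189·β = -40251.
Eliminating β: 13189·(row 1) − 277·(row 2) gives 107917·α = 13189·(-856) − 277·(-40251) = -140257, so α = -140257/107917.
Then β = ((-40251) − 277·(-140257/107917))/13189 = -326402/107917.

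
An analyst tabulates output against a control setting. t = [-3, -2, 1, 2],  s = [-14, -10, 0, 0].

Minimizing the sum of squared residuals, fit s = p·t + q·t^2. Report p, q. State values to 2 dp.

p = 2.00, q = -1.00

Normal-equation sums: Σt·t = 18, Σt·t^2 = -26, Σt^2·t^2 = 114.
For Xᵀs: Σt·s = 62, Σt^2·s = -166.
Δ = 18·114 − (-26)² = 1376.
p = (62·114 − (-26)·(-166))/1376 = 2; q = (18·(-166) − (-26)·62)/1376 = -1.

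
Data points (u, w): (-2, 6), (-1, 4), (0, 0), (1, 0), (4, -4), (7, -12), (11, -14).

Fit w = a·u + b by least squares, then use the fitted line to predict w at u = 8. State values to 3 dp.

ŵ = -10.975

Entries of AᵀA: Σu·u = 192, Σu = 20, Σ1 = 7.
And Σu·w = -270, Σw = -20.
So AᵀA·[a, b]ᵀ = Aᵀw: [[192, 20]; [20, 7]]·[a, b]ᵀ = [-270, -20]ᵀ.
Determinant 192·7 − 20² = 944.
a = ((-270)·7 − 20·(-20))/944 = -745/472; b = (192·(-20) − 20·(-270))/944 = 195/118.
At u = 8: ŵ = (-745/472)·(8) + (195/118)·(1) = -1295/118.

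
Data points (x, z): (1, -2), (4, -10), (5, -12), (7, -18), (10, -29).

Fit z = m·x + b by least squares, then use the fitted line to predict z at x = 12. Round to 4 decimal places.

Sums needed: Σx·x = 191, Σx = 27, Σ1 = 5.
Right-hand side: Σx·z = -518, Σz = -71.
Normal equations: [[191, 27]; [27, 5]]·[m, b]ᵀ = [-518, -71]ᵀ.
Determinant 191·5 − 27² = 226.
m = ((-518)·5 − 27·(-71))/226 = -673/226; b = (191·(-71) − 27·(-518))/226 = 425/226.
At x = 12: ẑ = (-673/226)·(12) + (425/226)·(1) = -7651/226.

ẑ = -33.8540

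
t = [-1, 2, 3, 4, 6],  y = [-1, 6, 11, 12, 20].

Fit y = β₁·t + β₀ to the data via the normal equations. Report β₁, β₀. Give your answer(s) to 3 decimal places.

β₁ = 2.970, β₀ = 1.284

Compute the Gram sums: Σt·t = 66, Σt = 14, Σ1 = 5.
And Σt·y = 214, Σy = 48.
det = 66·5 − 14² = 134.
β₁ = (214·5 − 14·48)/134 = 199/67; β₀ = (66·48 − 14·214)/134 = 86/67.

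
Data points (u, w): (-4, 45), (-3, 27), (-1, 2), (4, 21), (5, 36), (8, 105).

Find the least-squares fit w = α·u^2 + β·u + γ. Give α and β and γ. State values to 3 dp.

α = 2.045, β = -3.034, γ = -0.763

Normal-equation sums: Σu^2·u^2 = 5315, Σu^2·u = 609, Σu^2 = 131, Σu·u = 131, Σu = 9, Σ1 = 6.
Right-hand side: Σu^2·w = 8921, Σu·w = 841, Σw = 236.
AᵀA·[α, β, γ]ᵀ = Aᵀw becomes [[5315, 609, 131]; [609, 131, 9]; [131, 9, 6]]·[α, β, γ]ᵀ = [8921, 841, 236]ᵀ.
Solving the 3×3 system (Gaussian elimination) gives α = 145135/70972, β = -97891/32260, γ = -67719/88715.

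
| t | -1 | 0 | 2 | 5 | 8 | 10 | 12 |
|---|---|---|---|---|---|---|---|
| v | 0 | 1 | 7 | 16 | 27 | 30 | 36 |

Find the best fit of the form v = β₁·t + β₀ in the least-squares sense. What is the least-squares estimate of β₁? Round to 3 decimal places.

β₁ = 2.880

Entries of MᵀM: Σt·t = 338, Σt = 36, Σ1 = 7.
Moment sums: Σt·v = 1042, Σv = 117.
Δ = 338·7 − 36² = 1070.
β₁ = (1042·7 − 36·117)/1070 = 1541/535; β₀ = (338·117 − 36·1042)/1070 = 1017/535.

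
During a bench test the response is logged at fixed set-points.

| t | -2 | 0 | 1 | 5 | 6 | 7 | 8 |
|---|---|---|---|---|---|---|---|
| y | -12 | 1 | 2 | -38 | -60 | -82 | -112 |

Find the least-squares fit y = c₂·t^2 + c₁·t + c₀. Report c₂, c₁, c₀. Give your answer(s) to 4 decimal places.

c₂ = -2.0718, c₁ = 2.4509, c₀ = 1.2249

The normal system XᵀX·[c₂, c₁, c₀]ᵀ = Xᵀy is [[8435, 1189, 179]; [1189, 179, 25]; [179, 25, 7]]·[c₂, c₁, c₀]ᵀ = [-14342, -1994, -301]ᵀ.
Solving the 3×3 system (Gaussian elimination) gives c₂ = -159187/76836, c₁ = 188321/76836, c₀ = 7843/6403.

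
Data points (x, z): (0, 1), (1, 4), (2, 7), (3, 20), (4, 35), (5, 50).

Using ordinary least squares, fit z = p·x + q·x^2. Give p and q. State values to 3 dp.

p = 1.001, q = 1.835

Compute the Gram sums: Σx·x = 55, Σx·x^2 = 225, Σx^2·x^2 = 979.
For Aᵀz: Σx·z = 468, Σx^2·z = 2022.
Eliminating q: 979·(row 1) − 225·(row 2) gives 3220·p = 979·468 − 225·2022 = 3222, so p = 1611/1610.
Then q = (2022 − 225·(1611/1610))/979 = 591/322.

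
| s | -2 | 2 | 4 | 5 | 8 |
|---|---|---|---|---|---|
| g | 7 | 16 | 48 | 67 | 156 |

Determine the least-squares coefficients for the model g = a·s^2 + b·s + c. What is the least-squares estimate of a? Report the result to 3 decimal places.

Normal-equation sums: Σs^2·s^2 = 5009, Σs^2·s = 701, Σs^2 = 113, Σs·s = 113, Σs = 17, Σ1 = 5.
Right-hand side: Σs^2·g = 12519, Σs·g = 1793, Σg = 294.
Solving the 3×3 system (Gaussian elimination) gives a = 10129/4884, b = 1097/444, c = 4309/1221.

a = 2.074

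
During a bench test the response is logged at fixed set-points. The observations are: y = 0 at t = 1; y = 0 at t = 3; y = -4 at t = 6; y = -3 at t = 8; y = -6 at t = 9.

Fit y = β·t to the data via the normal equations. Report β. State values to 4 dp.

Forming AᵀA = [[191]] and Aᵀy = [-102]ᵀ gives AᵀA·[β]ᵀ = Aᵀy.
Hence β = -102 / 191 ≈ -0.534031.

β = -0.5340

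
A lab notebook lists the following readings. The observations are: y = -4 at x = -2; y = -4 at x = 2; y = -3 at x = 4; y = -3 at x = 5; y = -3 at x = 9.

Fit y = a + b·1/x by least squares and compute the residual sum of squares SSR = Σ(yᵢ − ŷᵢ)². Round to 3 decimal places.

The normal equations are: 5·a + (101/180)·b = -17;  (101/180)·a + (19921/32400)·b = -101/60.
(Σ1 = 5, Σ1/x = 101/180, Σ1/x·1/x = 19921/32400, Σy = -17, Σ1/x·y = -101/60.)
Determinant 5·(19921/32400) − (101/180)² = 22351/8100.
a = ((-17)·(19921/32400) − (101/180)·(-101/60))/(22351/8100) = -154027/44702; b = (5·(-101/60) − (101/180)·(-17))/(22351/8100) = 9090/22351.
Residuals: -15691/44702, -33871/44702, 248/721, 16285/44702, 17901/44702; SSR = 24781/22351.

SSR = 1.109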